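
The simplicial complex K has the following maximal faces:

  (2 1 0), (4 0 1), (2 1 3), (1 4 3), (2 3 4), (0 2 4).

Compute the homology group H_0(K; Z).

Order the vertices as 0 < 1 < 2 < 3 < 4. Listing each simplex with vertices in this order, K has dimension 2 with simplices:

  0-simplices (5): [0], [1], [2], [3], [4]
  1-simplices (9): [0,1], [0,2], [0,4], [1,2], [1,3], [1,4], [2,3], [2,4], [3,4]
  2-simplices (6): [0,1,2], [0,1,4], [0,2,4], [1,2,3], [1,3,4], [2,3,4]

Hence C_0 ≅ Z^5, C_1 ≅ Z^9, C_2 ≅ Z^6.

∂_1: C_1 → C_0 maps an edge to its endpoints' difference, ∂[p,q] = q − p.
The resulting 5×9 matrix has rank 4, and its Smith normal form has invariant factors (1,1,1,1).

The boundary map ∂_2: C_2 → C_1 sends each 2-simplex [p,q,r] to [q,r] − [p,r] + [p,q]. For instance
  ∂[1,3,4] = [3,4] − [1,4] + [1,3],
  ∂[0,1,4] = [1,4] − [0,4] + [0,1].
The 9×6 boundary matrix has rank 5 and Smith normal form diag(1,1,1,1,1).

Computing H_k = (kernel of ∂_k) / (image of ∂_{k+1}):

  H_0: rank C_0 − rank ∂_1 = 5 − 4 = 1, and the invariant factors of ∂_1 are all 1, so H_0 = Z.

H_0 = Z.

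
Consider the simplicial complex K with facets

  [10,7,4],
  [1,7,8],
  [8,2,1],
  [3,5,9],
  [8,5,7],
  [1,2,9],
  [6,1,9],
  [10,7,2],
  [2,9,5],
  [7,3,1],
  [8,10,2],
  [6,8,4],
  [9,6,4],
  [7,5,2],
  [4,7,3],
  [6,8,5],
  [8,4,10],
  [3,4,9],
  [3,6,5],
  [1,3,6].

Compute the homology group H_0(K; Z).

We work with the vertex ordering 1 < 2 < 3 < 4 < 5 < 6 < 7 < 8 < 9 < 10. The simplices of K, each written with vertices in increasing order, are:

  0-simplices (10): [1], [2], [3], [4], [5], [6], [7], [8], [9], [10]
  1-simplices (30): (30 of them)
  2-simplices (20): (20 of them)

giving chain groups C_0 ≅ Z^10, C_1 ≅ Z^30, C_2 ≅ Z^20.

Boundary ∂_1: C_1 → C_0 sends each edge [p,q] (with p < q) to q − p.
The 10×30 boundary matrix has rank 9 and Smith normal form diag(1,1,1,1,1,1,1,1,1).

The boundary map ∂_2: C_2 → C_1 acts by ∂[p,q,r] = [q,r] − [p,r] + [p,q]. For instance
  ∂[2,8,10] = [8,10] − [2,10] + [2,8],
  ∂[3,5,6] = [5,6] − [3,6] + [3,5].
As a 30×20 matrix over Z this has rank 20, with invariant factors (1,1,1,1,1,1,1,1,1,1,1,1,1,1,1,1,1,1,1,2).

Reading off H_k = ker ∂_k / im ∂_{k+1}:

  H_0: rank C_0 − rank ∂_1 = 10 − 9 = 1, and the invariant factors of ∂_1 are all 1, so H_0 ≅ Z.

(K is a triangulation of the Klein bottle.)

H_0 ≅ Z.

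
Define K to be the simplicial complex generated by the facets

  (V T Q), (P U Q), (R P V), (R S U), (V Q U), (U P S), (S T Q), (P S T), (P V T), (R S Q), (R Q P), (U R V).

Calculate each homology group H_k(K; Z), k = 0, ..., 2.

H_0 ≅ Z,  H_1 ≅ Z/2Z,  H_2 = 0.

Fix the vertex order P < Q < R < S < T < U < V and write every simplex with vertices in increasing order. Then dim K = 2 and the simplices of K are:

  0-simplices (7): P, Q, R, S, T, U, V
  1-simplices (18): PQ, PR, PS, PT, PU, PV, QR, QS, QT, QU, QV, RS, RU, RV, ST, SU, TV, UV
  2-simplices (12): PQR, PQU, PRV, PST, PSU, PTV, QRS, QST, QTV, QUV, RSU, RUV

so the chain groups are C_0 ≅ Z^7, C_1 ≅ Z^18, C_2 ≅ Z^12.

∂_1: C_1 → C_0 sends each edge [p,q] (with p < q) to q − p.
This gives a 7×18 integer matrix of rank 6; reducing to Smith normal form yields diagonal entries (1,1,1,1,1,1).

The boundary map ∂_2: C_2 → C_1 sends each 2-simplex [p,q,r] to [q,r] − [p,r] + [p,q]. For instance
  ∂PST = ST − PT + PS,
  ∂RUV = UV − RV + RU.
The 18×12 boundary matrix has rank 12 and Smith normal form diag(1,1,1,1,1,1,1,1,1,1,1,2).

Computing H_k = (kernel of ∂_k) / (image of ∂_{k+1}):

  H_0: rank C_0 − rank ∂_1 = 7 − 6 = 1, and the invariant factors of ∂_1 are all 1, so H_0 = Z.
  H_1: rank ker ∂_1 − rank ∂_2 = (18 − 6) − 12 = 0, and ∂_2 has invariant factor 2 > 1, so H_1 = Z/2Z.
  H_2: rank ker ∂_2 − rank ∂_3 = (12 − 12) − 0 = 0, and there is no ∂_3, so H_2 = 0.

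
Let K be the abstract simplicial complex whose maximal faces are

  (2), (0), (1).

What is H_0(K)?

H_0 = Z^3.

Fix the vertex order 0 < 1 < 2 and write every simplex with vertices in increasing order. Then dim K = 0 and the simplices of K are:

  0-simplices (3): [0], [1], [2]

so the chain groups are C_0 ≅ Z^3.

From H_k ≅ ker(∂_k) / im(∂_{k+1}) we obtain:

  H_0: rank C_0 − rank ∂_1 = 3 − 0 = 3, and there is no ∂_1, so H_0 ≅ Z^3.

(K is a triangulation of a set of 3 points.)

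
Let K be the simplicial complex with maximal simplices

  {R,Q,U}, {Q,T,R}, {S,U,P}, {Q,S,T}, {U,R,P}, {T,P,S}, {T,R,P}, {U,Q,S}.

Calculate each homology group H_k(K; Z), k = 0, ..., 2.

H_0 ≅ Z,  H_1 = 0,  H_2 ≅ Z.

K has 6 vertices, 12 edges, 8 triangles.
rank ∂_0 = 0, rank ∂_1 = 5 ⇒ b_0 = 6 − 0 − 5 = 1; all invariant factors of ∂_1 are 1 so no torsion. So H_0 = Z.
rank ∂_1 = 5, rank ∂_2 = 7 ⇒ b_1 = 12 − 5 − 7 = 0; all invariant factors of ∂_2 are 1 so no torsion. So H_1 = 0.
rank ∂_2 = 7, rank ∂_3 = 0 ⇒ b_2 = 8 − 7 − 0 = 1. So H_2 = Z.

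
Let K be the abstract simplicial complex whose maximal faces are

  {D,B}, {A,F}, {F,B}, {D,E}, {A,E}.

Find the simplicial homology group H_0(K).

H_0 ≅ Z.

K has 5 vertices, 5 edges.
rank ∂_0 = 0, rank ∂_1 = 4 ⇒ b_0 = 5 − 0 − 4 = 1; all invariant factors of ∂_1 are 1 so no torsion. So H_0 ≅ Z.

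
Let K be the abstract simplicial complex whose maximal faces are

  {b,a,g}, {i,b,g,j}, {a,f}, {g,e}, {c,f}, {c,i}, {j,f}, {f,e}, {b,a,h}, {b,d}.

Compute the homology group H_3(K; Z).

Fix the vertex order a < b < c < d < e < f < g < h < i < j and write every simplex with vertices in increasing order. Then dim K = 3 and the simplices of K are:

  0-simplices (10): a, b, c, d, e, f, g, h, i, j
  1-simplices (17): ab, af, ag, ah, bd, bg, bh, bi, bj, cf, ci, ef, eg, fj, gi, gj, ij
  2-simplices (6): abg, abh, bgi, bgj, bij, gij
  3-simplices (1): bgij

giving chain groups C_0 ≅ Z^10, C_1 ≅ Z^17, C_2 ≅ Z^6, C_3 ≅ Z^1.

Boundary ∂_1: C_1 → C_0 sends each edge [p,q] (with p < q) to q − p. For instance
  ∂ah = h − a.
This gives a 10×17 integer matrix of rank 9; reducing to Smith normal form yields diagonal entries (1,1,1,1,1,1,1,1,1).

Boundary ∂_2: C_2 → C_1 maps a triangle to the signed sum of its edges. For instance
  ∂bgj = gj − bj + bg,
  ∂bgi = gi − bi + bg.
The 17×6 boundary matrix has rank 5 and Smith normal form diag(1,1,1,1,1).

∂_3: C_3 → C_2 sends each 3-simplex σ to the alternating sum Σ_i (−1)^i (σ with its i-th vertex removed). For instance
  ∂bgij = gij − bij + bgj − bgi.
The 6×1 boundary matrix has rank 1 and Smith normal form diag(1).

Computing H_k = (kernel of ∂_k) / (image of ∂_{k+1}):

  H_3: rank ker ∂_3 − rank ∂_4 = (1 − 1) − 0 = 0, and there is no ∂_4, so H_3 = 0.

H_3 ≅ 0.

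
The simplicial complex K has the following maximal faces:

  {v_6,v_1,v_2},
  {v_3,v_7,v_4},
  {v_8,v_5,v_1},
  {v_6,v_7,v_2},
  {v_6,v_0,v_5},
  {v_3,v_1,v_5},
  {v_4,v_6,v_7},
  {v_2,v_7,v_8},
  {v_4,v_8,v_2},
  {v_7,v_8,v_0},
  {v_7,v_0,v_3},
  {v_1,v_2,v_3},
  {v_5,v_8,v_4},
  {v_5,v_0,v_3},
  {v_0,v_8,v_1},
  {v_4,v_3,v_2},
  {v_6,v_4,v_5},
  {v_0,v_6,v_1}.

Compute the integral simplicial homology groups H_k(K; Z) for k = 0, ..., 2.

We work with the vertex ordering v_0 < v_1 < v_2 < v_3 < v_4 < v_5 < v_6 < v_7 < v_8. The simplices of K, each written with vertices in increasing order, are:

  0-simplices (9): [v_0], [v_1], [v_2], [v_3], [v_4], [v_5], [v_6], [v_7], [v_8]
  1-simplices (27): (27 of them)
  2-simplices (18): (18 of them)

Hence C_0 ≅ Z^9, C_1 ≅ Z^27, C_2 ≅ Z^18.

The boundary map ∂_1: C_1 → C_0 sends each edge [p,q] (with p < q) to q − p.
The resulting 9×27 matrix has rank 8, and its Smith normal form has invariant factors (1,1,1,1,1,1,1,1).

Boundary ∂_2: C_2 → C_1 acts by ∂[p,q,r] = [q,r] − [p,r] + [p,q]. For instance
  ∂[v_4,v_5,v_8] = [v_5,v_8] − [v_4,v_8] + [v_4,v_5],
  ∂[v_1,v_2,v_6] = [v_2,v_6] − [v_1,v_6] + [v_1,v_2].
This gives a 27×18 integer matrix of rank 18; reducing to Smith normal form yields diagonal entries (1,1,1,1,1,1,1,1,1,1,1,1,1,1,1,1,1,2).

Reading off H_k = ker ∂_k / im ∂_{k+1}:

  H_0: rank C_0 − rank ∂_1 = 9 − 8 = 1, and the invariant factors of ∂_1 are all 1, so H_0 ≅ Z.
  H_1: rank ker ∂_1 − rank ∂_2 = (27 − 8) − 18 = 1, and ∂_2 has invariant factor 2 > 1, so H_1 ≅ Z ⊕ Z_2.
  H_2: rank ker ∂_2 − rank ∂_3 = (18 − 18) − 0 = 0, and there is no ∂_3, so H_2 ≅ 0.

As a check, the Euler characteristic is 9 − 27 + 18 = 0, which agrees with 1 − 1 + 0 = 0.

H_0 ≅ Z,  H_1 ≅ Z ⊕ Z_2,  H_2 = 0.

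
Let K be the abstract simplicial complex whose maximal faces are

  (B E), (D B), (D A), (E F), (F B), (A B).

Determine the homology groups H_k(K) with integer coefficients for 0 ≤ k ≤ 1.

H_0 = Z,  H_1 = Z^2.

Fix the vertex order A < B < D < E < F and write every simplex with vertices in increasing order. Then dim K = 1 and the simplices of K are:

  0-simplices (5): A, B, D, E, F
  1-simplices (6): AB, AD, BD, BE, BF, EF

Hence C_0 ≅ Z^5, C_1 ≅ Z^6.

The boundary map ∂_1: C_1 → C_0 sends each edge [p,q] (with p < q) to q − p.
As a 5×6 matrix over Z this has rank 4, with invariant factors (1,1,1,1).

Now H_k = ker ∂_k / im ∂_{k+1}, so:

  H_0: rank C_0 − rank ∂_1 = 5 − 4 = 1, and the invariant factors of ∂_1 are all 1, so H_0 ≅ Z.
  H_1: rank ker ∂_1 − rank ∂_2 = (6 − 4) − 0 = 2, and there is no ∂_2, so H_1 ≅ Z^2.

(K is a triangulation of a wedge of 2 circles.)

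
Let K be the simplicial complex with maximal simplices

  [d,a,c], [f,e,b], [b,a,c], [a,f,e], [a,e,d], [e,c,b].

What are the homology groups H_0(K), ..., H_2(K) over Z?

H_0 ≅ Z,  H_1 ≅ Z,  H_2 = 0.

Fix the vertex order a < b < c < d < e < f and write every simplex with vertices in increasing order. Then dim K = 2 and the simplices of K are:

  0-simplices (6): a, b, c, d, e, f
  1-simplices (12): ab, ac, ad, ae, af, bc, be, bf, cd, ce, de, ef
  2-simplices (6): abc, acd, ade, aef, bce, bef

so the chain groups are C_0 ≅ Z^6, C_1 ≅ Z^12, C_2 ≅ Z^6.

∂_1: C_1 → C_0 maps an edge to its endpoints' difference, ∂[p,q] = q − p. For instance
  ∂ac = c − a.
This gives a 6×12 integer matrix of rank 5; reducing to Smith normal form yields diagonal entries (1,1,1,1,1).

∂_2: C_2 → C_1 acts by ∂[p,q,r] = [q,r] − [p,r] + [p,q]. For instance
  ∂bce = ce − be + bc,
  ∂acd = cd − ad + ac.
This gives a 12×6 integer matrix of rank 6; reducing to Smith normal form yields diagonal entries (1,1,1,1,1,1).

Computing H_k = (kernel of ∂_k) / (image of ∂_{k+1}):

  H_0: rank C_0 − rank ∂_1 = 6 − 5 = 1, and the invariant factors of ∂_1 are all 1, so H_0 = Z.
  H_1: rank ker ∂_1 − rank ∂_2 = (12 − 5) − 6 = 1, and the invariant factors of ∂_2 are all 1, so H_1 = Z.
  H_2: rank ker ∂_2 − rank ∂_3 = (6 − 6) − 0 = 0, and there is no ∂_3, so H_2 = 0.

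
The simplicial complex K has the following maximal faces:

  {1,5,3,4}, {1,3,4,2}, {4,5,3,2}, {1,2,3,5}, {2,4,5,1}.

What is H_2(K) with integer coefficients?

Order the vertices as 1 < 2 < 3 < 4 < 5. Listing each simplex with vertices in this order, K has dimension 3 with simplices:

  0-simplices (5): [1], [2], [3], [4], [5]
  1-simplices (10): [1,2], [1,3], [1,4], [1,5], [2,3], [2,4], [2,5], [3,4], [3,5], [4,5]
  2-simplices (10): [1,2,3], [1,2,4], [1,2,5], [1,3,4], [1,3,5], [1,4,5], [2,3,4], [2,3,5], [2,4,5], [3,4,5]
  3-simplices (5): [1,2,3,4], [1,2,3,5], [1,2,4,5], [1,3,4,5], [2,3,4,5]

so the chain groups are C_0 ≅ Z^5, C_1 ≅ Z^10, C_2 ≅ Z^10, C_3 ≅ Z^5.

The boundary map ∂_1: C_1 → C_0 sends each edge [p,q] (with p < q) to q − p. For instance
  ∂[1,2] = [2] − [1].
The resulting 5×10 matrix has rank 4, and its Smith normal form has invariant factors (1,1,1,1).

The boundary map ∂_2: C_2 → C_1 maps a triangle to the signed sum of its edges. For instance
  ∂[1,4,5] = [4,5] − [1,5] + [1,4],
  ∂[1,3,4] = [3,4] − [1,4] + [1,3].
The 10×10 boundary matrix has rank 6 and Smith normal form diag(1,1,1,1,1,1).

∂_3: C_3 → C_2 sends each 3-simplex σ to the alternating sum Σ_i (−1)^i (σ with its i-th vertex removed). For instance
  ∂[1,2,3,4] = [2,3,4] − [1,3,4] + [1,2,4] − [1,2,3],
  ∂[1,3,4,5] = [3,4,5] − [1,4,5] + [1,3,5] − [1,3,4].
As a 10×5 matrix over Z this has rank 4, with invariant factors (1,1,1,1).

Now H_k = ker ∂_k / im ∂_{k+1}, so:

  H_2: rank ker ∂_2 − rank ∂_3 = (10 − 6) − 4 = 0, and the invariant factors of ∂_3 are all 1, so H_2 = 0.

(K is a triangulation of the 3-sphere S^3.)

H_2 ≅ 0.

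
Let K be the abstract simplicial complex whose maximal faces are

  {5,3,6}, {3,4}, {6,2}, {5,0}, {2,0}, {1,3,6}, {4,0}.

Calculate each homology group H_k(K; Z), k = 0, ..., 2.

H_0 = Z,  H_1 = Z^2,  H_2 = 0.

Order the vertices as 0 < 1 < 2 < 3 < 4 < 5 < 6. Listing each simplex with vertices in this order, K has dimension 2 with simplices:

  0-simplices (7): [0], [1], [2], [3], [4], [5], [6]
  1-simplices (10): [0,2], [0,4], [0,5], [1,3], [1,6], [2,6], [3,4], [3,5], [3,6], [5,6]
  2-simplices (2): [1,3,6], [3,5,6]

giving chain groups C_0 ≅ Z^7, C_1 ≅ Z^10, C_2 ≅ Z^2.

∂_1: C_1 → C_0 is given by ∂[p,q] = [q] − [p].
As a 7×10 matrix over Z this has rank 6, with invariant factors (1,1,1,1,1,1).

∂_2: C_2 → C_1 sends each 2-simplex [p,q,r] to [q,r] − [p,r] + [p,q]. For instance
  ∂[3,5,6] = [5,6] − [3,6] + [3,5],
  ∂[1,3,6] = [3,6] − [1,6] + [1,3].
This gives a 10×2 integer matrix of rank 2; reducing to Smith normal form yields diagonal entries (1,1).

Reading off H_k = ker ∂_k / im ∂_{k+1}:

  H_0: rank C_0 − rank ∂_1 = 7 − 6 = 1, and the invariant factors of ∂_1 are all 1, so H_0 ≅ Z.
  H_1: rank ker ∂_1 − rank ∂_2 = (10 − 6) − 2 = 2, and the invariant factors of ∂_2 are all 1, so H_1 ≅ Z^2.
  H_2: rank ker ∂_2 − rank ∂_3 = (2 − 2) − 0 = 0, and there is no ∂_3, so H_2 ≅ 0.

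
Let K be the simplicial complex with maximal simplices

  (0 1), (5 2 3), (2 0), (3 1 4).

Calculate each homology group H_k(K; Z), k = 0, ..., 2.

Order the vertices as 0 < 1 < 2 < 3 < 4 < 5. Listing each simplex with vertices in this order, K has dimension 2 with simplices:

  0-simplices (6): [0], [1], [2], [3], [4], [5]
  1-simplices (8): [0,1], [0,2], [1,3], [1,4], [2,3], [2,5], [3,4], [3,5]
  2-simplices (2): [1,3,4], [2,3,5]

giving chain groups C_0 ≅ Z^6, C_1 ≅ Z^8, C_2 ≅ Z^2.

The boundary map ∂_1: C_1 → C_0 sends each edge [p,q] (with p < q) to q − p.
As a 6×8 matrix over Z this has rank 5, with invariant factors (1,1,1,1,1).

Boundary ∂_2: C_2 → C_1 maps a triangle to the signed sum of its edges. For instance
  ∂[1,3,4] = [3,4] − [1,4] + [1,3],
  ∂[2,3,5] = [3,5] − [2,5] + [2,3].
This gives a 8×2 integer matrix of rank 2; reducing to Smith normal form yields diagonal entries (1,1).

From H_k ≅ ker(∂_k) / im(∂_{k+1}) we obtain:

  H_0: rank C_0 − rank ∂_1 = 6 − 5 = 1, and the invariant factors of ∂_1 are all 1, so H_0 = Z.
  H_1: rank ker ∂_1 − rank ∂_2 = (8 − 5) − 2 = 1, and the invariant factors of ∂_2 are all 1, so H_1 = Z.
  H_2: rank ker ∂_2 − rank ∂_3 = (2 − 2) − 0 = 0, and there is no ∂_3, so H_2 = 0.

H_0 = Z,  H_1 = Z,  H_2 = 0.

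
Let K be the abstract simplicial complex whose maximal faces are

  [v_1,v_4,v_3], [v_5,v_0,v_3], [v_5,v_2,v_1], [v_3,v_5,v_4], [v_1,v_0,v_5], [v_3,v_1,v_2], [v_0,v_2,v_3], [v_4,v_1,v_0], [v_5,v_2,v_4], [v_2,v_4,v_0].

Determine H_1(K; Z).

H_1 ≅ Z/2.

Take the total order v_0 < v_1 < v_2 < v_3 < v_4 < v_5 on the vertex set. Then K (dimension 2) consists of the simplices:

  0-simplices (6): [v_0], [v_1], [v_2], [v_3], [v_4], [v_5]
  1-simplices (15): (15 of them)
  2-simplices (10): [v_0,v_1,v_4], [v_0,v_1,v_5], [v_0,v_2,v_3], [v_0,v_2,v_4], [v_0,v_3,v_5], [v_1,v_2,v_3], [v_1,v_2,v_5], [v_1,v_3,v_4], [v_2,v_4,v_5], [v_3,v_4,v_5]

giving chain groups C_0 ≅ Z^6, C_1 ≅ Z^15, C_2 ≅ Z^10.

∂_1: C_1 → C_0 sends each edge [p,q] (with p < q) to q − p.
The 6×15 boundary matrix has rank 5 and Smith normal form diag(1,1,1,1,1).

Boundary ∂_2: C_2 → C_1 sends each 2-simplex [p,q,r] to [q,r] − [p,r] + [p,q]. For instance
  ∂[v_0,v_2,v_4] = [v_2,v_4] − [v_0,v_4] + [v_0,v_2],
  ∂[v_3,v_4,v_5] = [v_4,v_5] − [v_3,v_5] + [v_3,v_4].
The resulting 15×10 matrix has rank 10, and its Smith normal form has invariant factors (1,1,1,1,1,1,1,1,1,2).

Computing H_k = (kernel of ∂_k) / (image of ∂_{k+1}):

  H_1: rank ker ∂_1 − rank ∂_2 = (15 − 5) − 10 = 0, and ∂_2 has invariant factor 2 > 1, so H_1 ≅ Z/2.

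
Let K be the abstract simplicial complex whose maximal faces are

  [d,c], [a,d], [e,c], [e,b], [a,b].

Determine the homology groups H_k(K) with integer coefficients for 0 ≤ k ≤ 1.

K has 5 vertices, 5 edges.
rank ∂_0 = 0, rank ∂_1 = 4 ⇒ b_0 = 5 − 0 − 4 = 1; all invariant factors of ∂_1 are 1 so no torsion. So H_0 = Z.
rank ∂_1 = 4, rank ∂_2 = 0 ⇒ b_1 = 5 − 4 − 0 = 1. So H_1 = Z.

H_0 ≅ Z,  H_1 ≅ Z.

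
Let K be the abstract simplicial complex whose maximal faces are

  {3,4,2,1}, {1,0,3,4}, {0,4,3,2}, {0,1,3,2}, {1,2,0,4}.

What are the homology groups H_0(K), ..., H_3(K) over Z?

H_0 = Z,  H_1 = 0,  H_2 = 0,  H_3 = Z.

We work with the vertex ordering 0 < 1 < 2 < 3 < 4. The simplices of K, each written with vertices in increasing order, are:

  0-simplices (5): [0], [1], [2], [3], [4]
  1-simplices (10): [0,1], [0,2], [0,3], [0,4], [1,2], [1,3], [1,4], [2,3], [2,4], [3,4]
  2-simplices (10): [0,1,2], [0,1,3], [0,1,4], [0,2,3], [0,2,4], [0,3,4], [1,2,3], [1,2,4], [1,3,4], [2,3,4]
  3-simplices (5): [0,1,2,3], [0,1,2,4], [0,1,3,4], [0,2,3,4], [1,2,3,4]

so the chain groups are C_0 ≅ Z^5, C_1 ≅ Z^10, C_2 ≅ Z^10, C_3 ≅ Z^5.

∂_1: C_1 → C_0 is given by ∂[p,q] = [q] − [p]. For instance
  ∂[0,4] = [4] − [0].
As a 5×10 matrix over Z this has rank 4, with invariant factors (1,1,1,1).

The boundary map ∂_2: C_2 → C_1 acts by ∂[p,q,r] = [q,r] − [p,r] + [p,q]. For instance
  ∂[1,2,3] = [2,3] − [1,3] + [1,2],
  ∂[0,2,4] = [2,4] − [0,4] + [0,2].
This gives a 10×10 integer matrix of rank 6; reducing to Smith normal form yields diagonal entries (1,1,1,1,1,1).

Boundary ∂_3: C_3 → C_2 sends each 3-simplex σ to the alternating sum Σ_i (−1)^i (σ with its i-th vertex removed). For instance
  ∂[0,1,2,4] = [1,2,4] − [0,2,4] + [0,1,4] − [0,1,2],
  ∂[1,2,3,4] = [2,3,4] − [1,3,4] + [1,2,4] − [1,2,3].
As a 10×5 matrix over Z this has rank 4, with invariant factors (1,1,1,1).

From H_k ≅ ker(∂_k) / im(∂_{k+1}) we obtain:

  H_0: rank C_0 − rank ∂_1 = 5 − 4 = 1, and the invariant factors of ∂_1 are all 1, so H_0 ≅ Z.
  H_1: rank ker ∂_1 − rank ∂_2 = (10 − 4) − 6 = 0, and the invariant factors of ∂_2 are all 1, so H_1 ≅ 0.
  H_2: rank ker ∂_2 − rank ∂_3 = (10 − 6) − 4 = 0, and the invariant factors of ∂_3 are all 1, so H_2 ≅ 0.
  H_3: rank ker ∂_3 − rank ∂_4 = (5 − 4) − 0 = 1, and there is no ∂_4, so H_3 ≅ Z.

(K is a triangulation of the 3-sphere S^3.)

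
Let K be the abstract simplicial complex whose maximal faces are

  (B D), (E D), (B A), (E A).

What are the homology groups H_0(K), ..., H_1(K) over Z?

Fix the vertex order A < B < D < E and write every simplex with vertices in increasing order. Then dim K = 1 and the simplices of K are:

  0-simplices (4): A, B, D, E
  1-simplices (4): AB, AE, BD, DE

Hence C_0 ≅ Z^4, C_1 ≅ Z^4.

The boundary map ∂_1: C_1 → C_0 maps an edge to its endpoints' difference, ∂[p,q] = q − p.
This gives a 4×4 integer matrix of rank 3; reducing to Smith normal form yields diagonal entries (1,1,1).

Reading off H_k = ker ∂_k / im ∂_{k+1}:

  H_0: rank C_0 − rank ∂_1 = 4 − 3 = 1, and the invariant factors of ∂_1 are all 1, so H_0 ≅ Z.
  H_1: rank ker ∂_1 − rank ∂_2 = (4 − 3) − 0 = 1, and there is no ∂_2, so H_1 ≅ Z.

(K is a triangulation of the circle S^1.)

H_0 = Z,  H_1 = Z.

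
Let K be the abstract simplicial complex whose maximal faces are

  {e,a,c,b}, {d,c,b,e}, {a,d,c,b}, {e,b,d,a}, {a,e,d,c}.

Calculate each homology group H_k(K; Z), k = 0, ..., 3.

H_0 ≅ Z,  H_1 = 0,  H_2 = 0,  H_3 ≅ Z.

Order the vertices as a < b < c < d < e. Listing each simplex with vertices in this order, K has dimension 3 with simplices:

  0-simplices (5): a, b, c, d, e
  1-simplices (10): ab, ac, ad, ae, bc, bd, be, cd, ce, de
  2-simplices (10): abc, abd, abe, acd, ace, ade, bcd, bce, bde, cde
  3-simplices (5): abcd, abce, abde, acde, bcde

giving chain groups C_0 ≅ Z^5, C_1 ≅ Z^10, C_2 ≅ Z^10, C_3 ≅ Z^5.

Boundary ∂_1: C_1 → C_0 is given by ∂[p,q] = [q] − [p]. For instance
  ∂bc = c − b.
The 5×10 boundary matrix has rank 4 and Smith normal form diag(1,1,1,1).

∂_2: C_2 → C_1 maps a triangle to the signed sum of its edges. For instance
  ∂bce = ce − be + bc,
  ∂ace = ce − ae + ac.
This gives a 10×10 integer matrix of rank 6; reducing to Smith normal form yields diagonal entries (1,1,1,1,1,1).

Boundary ∂_3: C_3 → C_2 sends each 3-simplex σ to the alternating sum Σ_i (−1)^i (σ with its i-th vertex removed). For instance
  ∂bcde = cde − bde + bce − bcd,
  ∂abce = bce − ace + abe − abc.
As a 10×5 matrix over Z this has rank 4, with invariant factors (1,1,1,1).

From H_k ≅ ker(∂_k) / im(∂_{k+1}) we obtain:

  H_0: rank C_0 − rank ∂_1 = 5 − 4 = 1, and the invariant factors of ∂_1 are all 1, so H_0 = Z.
  H_1: rank ker ∂_1 − rank ∂_2 = (10 − 4) − 6 = 0, and the invariant factors of ∂_2 are all 1, so H_1 = 0.
  H_2: rank ker ∂_2 − rank ∂_3 = (10 − 6) − 4 = 0, and the invariant factors of ∂_3 are all 1, so H_2 = 0.
  H_3: rank ker ∂_3 − rank ∂_4 = (5 − 4) − 0 = 1, and there is no ∂_4, so H_3 = Z.

As a check, the Euler characteristic is 5 − 10 + 10 − 5 = 0, which agrees with 1 − 0 + 0 − 1 = 0.
(K is a triangulation of the 3-sphere S^3.)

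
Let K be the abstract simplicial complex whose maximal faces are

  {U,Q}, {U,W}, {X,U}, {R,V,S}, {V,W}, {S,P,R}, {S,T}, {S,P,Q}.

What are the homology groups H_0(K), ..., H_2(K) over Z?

Fix the vertex order P < Q < R < S < T < U < V < W < X and write every simplex with vertices in increasing order. Then dim K = 2 and the simplices of K are:

  0-simplices (9): P, Q, R, S, T, U, V, W, X
  1-simplices (12): PQ, PR, PS, QS, QU, RS, RV, ST, SV, UW, UX, VW
  2-simplices (3): PQS, PRS, RSV

Hence C_0 ≅ Z^9, C_1 ≅ Z^12, C_2 ≅ Z^3.

The boundary map ∂_1: C_1 → C_0 is given by ∂[p,q] = [q] − [p]. For instance
  ∂VW = W − V.
This gives a 9×12 integer matrix of rank 8; reducing to Smith normal form yields diagonal entries (1,1,1,1,1,1,1,1).

The boundary map ∂_2: C_2 → C_1 acts by ∂[p,q,r] = [q,r] − [p,r] + [p,q]. For instance
  ∂RSV = SV − RV + RS,
  ∂PRS = RS − PS + PR.
This gives a 12×3 integer matrix of rank 3; reducing to Smith normal form yields diagonal entries (1,1,1).

Now H_k = ker ∂_k / im ∂_{k+1}, so:

  H_0: rank C_0 − rank ∂_1 = 9 − 8 = 1, and the invariant factors of ∂_1 are all 1, so H_0 ≅ Z.
  H_1: rank ker ∂_1 − rank ∂_2 = (12 − 8) − 3 = 1, and the invariant factors of ∂_2 are all 1, so H_1 ≅ Z.
  H_2: rank ker ∂_2 − rank ∂_3 = (3 − 3) − 0 = 0, and there is no ∂_3, so H_2 ≅ 0.

As a check, the Euler characteristic is 9 − 12 + 3 = 0, which agrees with 1 − 1 + 0 = 0.

H_0 = Z,  H_1 = Z,  H_2 = 0.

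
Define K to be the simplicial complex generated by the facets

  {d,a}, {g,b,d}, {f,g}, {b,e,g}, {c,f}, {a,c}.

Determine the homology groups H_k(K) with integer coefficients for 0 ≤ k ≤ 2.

Take the total order a < b < c < d < e < f < g on the vertex set. Then K (dimension 2) consists of the simplices:

  0-simplices (7): a, b, c, d, e, f, g
  1-simplices (9): ac, ad, bd, be, bg, cf, dg, eg, fg
  2-simplices (2): bdg, beg

so the chain groups are C_0 ≅ Z^7, C_1 ≅ Z^9, C_2 ≅ Z^2.

Boundary ∂_1: C_1 → C_0 sends each edge [p,q] (with p < q) to q − p.
This gives a 7×9 integer matrix of rank 6; reducing to Smith normal form yields diagonal entries (1,1,1,1,1,1).

Boundary ∂_2: C_2 → C_1 sends each 2-simplex [p,q,r] to [q,r] − [p,r] + [p,q]. For instance
  ∂bdg = dg − bg + bd,
  ∂beg = eg − bg + be.
The resulting 9×2 matrix has rank 2, and its Smith normal form has invariant factors (1,1).

Now H_k = ker ∂_k / im ∂_{k+1}, so:

  H_0: rank C_0 − rank ∂_1 = 7 − 6 = 1, and the invariant factors of ∂_1 are all 1, so H_0 = Z.
  H_1: rank ker ∂_1 − rank ∂_2 = (9 − 6) − 2 = 1, and the invariant factors of ∂_2 are all 1, so H_1 = Z.
  H_2: rank ker ∂_2 − rank ∂_3 = (2 − 2) − 0 = 0, and there is no ∂_3, so H_2 = 0.

H_0 ≅ Z,  H_1 ≅ Z,  H_2 = 0.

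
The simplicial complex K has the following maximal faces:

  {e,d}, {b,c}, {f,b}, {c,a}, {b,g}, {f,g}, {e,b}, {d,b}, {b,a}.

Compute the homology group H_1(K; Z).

Take the total order a < b < c < d < e < f < g on the vertex set. Then K (dimension 1) consists of the simplices:

  0-simplices (7): a, b, c, d, e, f, g
  1-simplices (9): ab, ac, bc, bd, be, bf, bg, de, fg

giving chain groups C_0 ≅ Z^7, C_1 ≅ Z^9.

Boundary ∂_1: C_1 → C_0 maps an edge to its endpoints' difference, ∂[p,q] = q − p. For instance
  ∂ab = b − a.
As a 7×9 matrix over Z this has rank 6, with invariant factors (1,1,1,1,1,1).

Reading off H_k = ker ∂_k / im ∂_{k+1}:

  H_1: rank ker ∂_1 − rank ∂_2 = (9 − 6) − 0 = 3, and there is no ∂_2, so H_1 ≅ Z^3.

H_1 ≅ Z^3.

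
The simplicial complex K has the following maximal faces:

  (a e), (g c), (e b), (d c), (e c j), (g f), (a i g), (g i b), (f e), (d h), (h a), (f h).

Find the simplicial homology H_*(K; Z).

Fix the vertex order a < b < c < d < e < f < g < h < i < j and write every simplex with vertices in increasing order. Then dim K = 2 and the simplices of K are:

  0-simplices (10): a, b, c, d, e, f, g, h, i, j
  1-simplices (17): ae, ag, ah, ai, be, bg, bi, cd, ce, cg, cj, dh, ef, ej, fg, fh, gi
  2-simplices (3): agi, bgi, cej

so the chain groups are C_0 ≅ Z^10, C_1 ≅ Z^17, C_2 ≅ Z^3.

The boundary map ∂_1: C_1 → C_0 maps an edge to its endpoints' difference, ∂[p,q] = q − p. For instance
  ∂ai = i − a.
This gives a 10×17 integer matrix of rank 9; reducing to Smith normal form yields diagonal entries (1,1,1,1,1,1,1,1,1).

The boundary map ∂_2: C_2 → C_1 acts by ∂[p,q,r] = [q,r] − [p,r] + [p,q]. For instance
  ∂agi = gi − ai + ag,
  ∂bgi = gi − bi + bg.
This gives a 17×3 integer matrix of rank 3; reducing to Smith normal form yields diagonal entries (1,1,1).

From H_k ≅ ker(∂_k) / im(∂_{k+1}) we obtain:

  H_0: rank C_0 − rank ∂_1 = 10 − 9 = 1, and the invariant factors of ∂_1 are all 1, so H_0 = Z.
  H_1: rank ker ∂_1 − rank ∂_2 = (17 − 9) − 3 = 5, and the invariant factors of ∂_2 are all 1, so H_1 = Z^5.
  H_2: rank ker ∂_2 − rank ∂_3 = (3 − 3) − 0 = 0, and there is no ∂_3, so H_2 = 0.

H_0 = Z,  H_1 = Z^5,  H_2 = 0.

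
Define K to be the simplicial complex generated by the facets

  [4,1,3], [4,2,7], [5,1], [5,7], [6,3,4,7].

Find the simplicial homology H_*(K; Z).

H_0 = Z,  H_1 = Z,  H_2 = 0,  H_3 = 0.

Order the vertices as 1 < 2 < 3 < 4 < 5 < 6 < 7. Listing each simplex with vertices in this order, K has dimension 3 with simplices:

  0-simplices (7): [1], [2], [3], [4], [5], [6], [7]
  1-simplices (12): [1,3], [1,4], [1,5], [2,4], [2,7], [3,4], [3,6], [3,7], [4,6], [4,7], [5,7], [6,7]
  2-simplices (6): [1,3,4], [2,4,7], [3,4,6], [3,4,7], [3,6,7], [4,6,7]
  3-simplices (1): [3,4,6,7]

so the chain groups are C_0 ≅ Z^7, C_1 ≅ Z^12, C_2 ≅ Z^6, C_3 ≅ Z^1.

Boundary ∂_1: C_1 → C_0 sends each edge [p,q] (with p < q) to q − p.
The resulting 7×12 matrix has rank 6, and its Smith normal form has invariant factors (1,1,1,1,1,1).

∂_2: C_2 → C_1 acts by ∂[p,q,r] = [q,r] − [p,r] + [p,q]. For instance
  ∂[3,6,7] = [6,7] − [3,7] + [3,6],
  ∂[3,4,6] = [4,6] − [3,6] + [3,4].
The 12×6 boundary matrix has rank 5 and Smith normal form diag(1,1,1,1,1).

Boundary ∂_3: C_3 → C_2 sends each 3-simplex σ to the alternating sum Σ_i (−1)^i (σ with its i-th vertex removed). For instance
  ∂[3,4,6,7] = [4,6,7] − [3,6,7] + [3,4,7] − [3,4,6].
The 6×1 boundary matrix has rank 1 and Smith normal form diag(1).

Now H_k = ker ∂_k / im ∂_{k+1}, so:

  H_0: rank C_0 − rank ∂_1 = 7 − 6 = 1, and the invariant factors of ∂_1 are all 1, so H_0 ≅ Z.
  H_1: rank ker ∂_1 − rank ∂_2 = (12 − 6) − 5 = 1, and the invariant factors of ∂_2 are all 1, so H_1 ≅ Z.
  H_2: rank ker ∂_2 − rank ∂_3 = (6 − 5) − 1 = 0, and the invariant factors of ∂_3 are all 1, so H_2 ≅ 0.
  H_3: rank ker ∂_3 − rank ∂_4 = (1 − 1) − 0 = 0, and there is no ∂_4, so H_3 ≅ 0.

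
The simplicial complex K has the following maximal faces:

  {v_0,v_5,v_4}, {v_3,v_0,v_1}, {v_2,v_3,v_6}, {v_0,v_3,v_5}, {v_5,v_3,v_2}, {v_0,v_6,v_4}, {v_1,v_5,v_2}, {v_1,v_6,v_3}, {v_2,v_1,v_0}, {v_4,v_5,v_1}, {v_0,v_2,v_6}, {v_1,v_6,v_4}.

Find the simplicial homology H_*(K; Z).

H_0 ≅ Z,  H_1 ≅ Z/2Z,  H_2 = 0.

K has 7 vertices, 18 edges, 12 triangles.
rank ∂_0 = 0, rank ∂_1 = 6 ⇒ b_0 = 7 − 0 − 6 = 1; all invariant factors of ∂_1 are 1 so no torsion. So H_0 = Z.
rank ∂_1 = 6, rank ∂_2 = 12 ⇒ b_1 = 18 − 6 − 12 = 0; ∂_2 has invariant factor(s) [2] giving torsion. So H_1 = Z/2Z.
rank ∂_2 = 12, rank ∂_3 = 0 ⇒ b_2 = 12 − 12 − 0 = 0. So H_2 = 0.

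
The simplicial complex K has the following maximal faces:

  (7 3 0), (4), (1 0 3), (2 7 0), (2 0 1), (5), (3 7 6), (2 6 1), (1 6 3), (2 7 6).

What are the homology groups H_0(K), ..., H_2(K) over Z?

H_0 ≅ Z^3,  H_1 = 0,  H_2 ≅ Z.

Fix the vertex order 0 < 1 < 2 < 3 < 4 < 5 < 6 < 7 and write every simplex with vertices in increasing order. Then dim K = 2 and the simplices of K are:

  0-simplices (8): [0], [1], [2], [3], [4], [5], [6], [7]
  1-simplices (12): [0,1], [0,2], [0,3], [0,7], [1,2], [1,3], [1,6], [2,6], [2,7], [3,6], [3,7], [6,7]
  2-simplices (8): [0,1,2], [0,1,3], [0,2,7], [0,3,7], [1,2,6], [1,3,6], [2,6,7], [3,6,7]

so the chain groups are C_0 ≅ Z^8, C_1 ≅ Z^12, C_2 ≅ Z^8.

Boundary ∂_1: C_1 → C_0 sends each edge [p,q] (with p < q) to q − p. For instance
  ∂[0,3] = [3] − [0].
The 8×12 boundary matrix has rank 5 and Smith normal form diag(1,1,1,1,1).

∂_2: C_2 → C_1 acts by ∂[p,q,r] = [q,r] − [p,r] + [p,q]. For instance
  ∂[0,1,2] = [1,2] − [0,2] + [0,1],
  ∂[3,6,7] = [6,7] − [3,7] + [3,6].
The resulting 12×8 matrix has rank 7, and its Smith normal form has invariant factors (1,1,1,1,1,1,1).

Reading off H_k = ker ∂_k / im ∂_{k+1}:

  H_0: rank C_0 − rank ∂_1 = 8 − 5 = 3, and the invariant factors of ∂_1 are all 1, so H_0 = Z^3.
  H_1: rank ker ∂_1 − rank ∂_2 = (12 − 5) − 7 = 0, and the invariant factors of ∂_2 are all 1, so H_1 = 0.
  H_2: rank ker ∂_2 − rank ∂_3 = (8 − 7) − 0 = 1, and there is no ∂_3, so H_2 = Z.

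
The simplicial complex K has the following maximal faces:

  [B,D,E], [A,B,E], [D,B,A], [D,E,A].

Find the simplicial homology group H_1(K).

Take the total order A < B < D < E on the vertex set. Then K (dimension 2) consists of the simplices:

  0-simplices (4): A, B, D, E
  1-simplices (6): AB, AD, AE, BD, BE, DE
  2-simplices (4): ABD, ABE, ADE, BDE

Hence C_0 ≅ Z^4, C_1 ≅ Z^6, C_2 ≅ Z^4.

∂_1: C_1 → C_0 sends each edge [p,q] (with p < q) to q − p.
The 4×6 boundary matrix has rank 3 and Smith normal form diag(1,1,1).

The boundary map ∂_2: C_2 → C_1 acts by ∂[p,q,r] = [q,r] − [p,r] + [p,q]. For instance
  ∂ADE = DE − AE + AD,
  ∂ABE = BE − AE + AB.
This gives a 6×4 integer matrix of rank 3; reducing to Smith normal form yields diagonal entries (1,1,1).

Computing H_k = (kernel of ∂_k) / (image of ∂_{k+1}):

  H_1: rank ker ∂_1 − rank ∂_2 = (6 − 3) − 3 = 0, and the invariant factors of ∂_2 are all 1, so H_1 ≅ 0.

(K is a triangulation of the 2-sphere S^2.)

H_1 ≅ 0.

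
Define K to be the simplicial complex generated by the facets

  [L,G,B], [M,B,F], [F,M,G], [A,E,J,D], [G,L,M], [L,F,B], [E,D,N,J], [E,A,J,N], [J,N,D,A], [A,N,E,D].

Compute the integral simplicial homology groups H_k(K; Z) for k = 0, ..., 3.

H_0 = Z^2,  H_1 = Z,  H_2 = 0,  H_3 = Z.

Fix the vertex order A < B < D < E < F < G < J < L < M < N and write every simplex with vertices in increasing order. Then dim K = 3 and the simplices of K are:

  0-simplices (10): A, B, D, E, F, G, J, L, M, N
  1-simplices (20): AD, AE, AJ, AN, BF, BG, BL, BM, DE, DJ, DN, EJ, EN, FG, FL, FM, GL, GM, JN, LM
  2-simplices (15): ADE, ADJ, ADN, AEJ, AEN, AJN, BFL, BFM, BGL, DEJ, DEN, DJN, EJN, FGM, GLM
  3-simplices (5): ADEJ, ADEN, ADJN, AEJN, DEJN

Hence C_0 ≅ Z^10, C_1 ≅ Z^20, C_2 ≅ Z^15, C_3 ≅ Z^5.

∂_1: C_1 → C_0 sends each edge [p,q] (with p < q) to q − p.
The resulting 10×20 matrix has rank 8, and its Smith normal form has invariant factors (1,1,1,1,1,1,1,1).

∂_2: C_2 → C_1 maps a triangle to the signed sum of its edges. For instance
  ∂BGL = GL − BL + BG,
  ∂BFL = FL − BL + BF.
The 20×15 boundary matrix has rank 11 and Smith normal form diag(1,1,1,1,1,1,1,1,1,1,1).

∂_3: C_3 → C_2 sends each 3-simplex σ to the alternating sum Σ_i (−1)^i (σ with its i-th vertex removed). For instance
  ∂DEJN = EJN − DJN + DEN − DEJ,
  ∂ADEN = DEN − AEN + ADN − ADE.
The 15×5 boundary matrix has rank 4 and Smith normal form diag(1,1,1,1).

Computing H_k = (kernel of ∂_k) / (image of ∂_{k+1}):

  H_0: rank C_0 − rank ∂_1 = 10 − 8 = 2, and the invariant factors of ∂_1 are all 1, so H_0 = Z^2.
  H_1: rank ker ∂_1 − rank ∂_2 = (20 − 8) − 11 = 1, and the invariant factors of ∂_2 are all 1, so H_1 = Z.
  H_2: rank ker ∂_2 − rank ∂_3 = (15 − 11) − 4 = 0, and the invariant factors of ∂_3 are all 1, so H_2 = 0.
  H_3: rank ker ∂_3 − rank ∂_4 = (5 − 4) − 0 = 1, and there is no ∂_4, so H_3 = Z.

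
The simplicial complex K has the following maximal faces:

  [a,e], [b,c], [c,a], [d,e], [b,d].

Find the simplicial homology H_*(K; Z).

We work with the vertex ordering a < b < c < d < e. The simplices of K, each written with vertices in increasing order, are:

  0-simplices (5): a, b, c, d, e
  1-simplices (5): ac, ae, bc, bd, de

Hence C_0 ≅ Z^5, C_1 ≅ Z^5.

Boundary ∂_1: C_1 → C_0 is given by ∂[p,q] = [q] − [p].
The resulting 5×5 matrix has rank 4, and its Smith normal form has invariant factors (1,1,1,1).

Reading off H_k = ker ∂_k / im ∂_{k+1}:

  H_0: rank C_0 − rank ∂_1 = 5 − 4 = 1, and the invariant factors of ∂_1 are all 1, so H_0 = Z.
  H_1: rank ker ∂_1 − rank ∂_2 = (5 − 4) − 0 = 1, and there is no ∂_2, so H_1 = Z.

(K is a triangulation of the circle S^1.)

H_0 = Z,  H_1 = Z.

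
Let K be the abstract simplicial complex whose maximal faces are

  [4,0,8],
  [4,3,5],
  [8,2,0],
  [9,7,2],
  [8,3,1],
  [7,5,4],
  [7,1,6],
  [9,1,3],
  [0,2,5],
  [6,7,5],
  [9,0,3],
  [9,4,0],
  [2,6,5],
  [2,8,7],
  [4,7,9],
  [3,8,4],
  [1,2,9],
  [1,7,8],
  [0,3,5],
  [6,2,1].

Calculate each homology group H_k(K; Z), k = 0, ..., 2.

Order the vertices as 0 < 1 < 2 < 3 < 4 < 5 < 6 < 7 < 8 < 9. Listing each simplex with vertices in this order, K has dimension 2 with simplices:

  0-simplices (10): [0], [1], [2], [3], [4], [5], [6], [7], [8], [9]
  1-simplices (30): (30 of them)
  2-simplices (20): (20 of them)

Hence C_0 ≅ Z^10, C_1 ≅ Z^30, C_2 ≅ Z^20.

∂_1: C_1 → C_0 maps an edge to its endpoints' difference, ∂[p,q] = q − p. For instance
  ∂[2,9] = [9] − [2].
The resulting 10×30 matrix has rank 9, and its Smith normal form has invariant factors (1,1,1,1,1,1,1,1,1).

Boundary ∂_2: C_2 → C_1 maps a triangle to the signed sum of its edges. For instance
  ∂[0,2,8] = [2,8] − [0,8] + [0,2],
  ∂[3,4,8] = [4,8] − [3,8] + [3,4].
As a 30×20 matrix over Z this has rank 20, with invariant factors (1,1,1,1,1,1,1,1,1,1,1,1,1,1,1,1,1,1,1,2).

Computing H_k = (kernel of ∂_k) / (image of ∂_{k+1}):

  H_0: rank C_0 − rank ∂_1 = 10 − 9 = 1, and the invariant factors of ∂_1 are all 1, so H_0 ≅ Z.
  H_1: rank ker ∂_1 − rank ∂_2 = (30 − 9) − 20 = 1, and ∂_2 has invariant factor 2 > 1, so H_1 ≅ Z ⊕ Z/2Z.
  H_2: rank ker ∂_2 − rank ∂_3 = (20 − 20) − 0 = 0, and there is no ∂_3, so H_2 ≅ 0.

H_0 ≅ Z,  H_1 ≅ Z ⊕ Z/2Z,  H_2 = 0.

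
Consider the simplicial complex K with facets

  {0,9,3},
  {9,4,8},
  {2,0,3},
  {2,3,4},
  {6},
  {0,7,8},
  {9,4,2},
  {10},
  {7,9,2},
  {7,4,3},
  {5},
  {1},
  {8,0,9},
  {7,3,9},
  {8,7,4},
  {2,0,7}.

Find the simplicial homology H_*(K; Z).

H_0 = Z^5,  H_1 = Z/2,  H_2 = 0.

Order the vertices as 0 < 1 < 2 < 3 < 4 < 5 < 6 < 7 < 8 < 9 < 10. Listing each simplex with vertices in this order, K has dimension 2 with simplices:

  0-simplices (11): [0], [1], [2], [3], [4], [5], [6], [7], [8], [9], [10]
  1-simplices (18): [0,2], [0,3], [0,7], [0,8], [0,9], [2,3], [2,4], [2,7], [2,9], [3,4], [3,7], [3,9], [4,7], [4,8], [4,9], [7,8], [7,9], [8,9]
  2-simplices (12): [0,2,3], [0,2,7], [0,3,9], [0,7,8], [0,8,9], [2,3,4], [2,4,9], [2,7,9], [3,4,7], [3,7,9], [4,7,8], [4,8,9]

giving chain groups C_0 ≅ Z^11, C_1 ≅ Z^18, C_2 ≅ Z^12.

Boundary ∂_1: C_1 → C_0 sends each edge [p,q] (with p < q) to q − p.
This gives a 11×18 integer matrix of rank 6; reducing to Smith normal form yields diagonal entries (1,1,1,1,1,1).

∂_2: C_2 → C_1 sends each 2-simplex [p,q,r] to [q,r] − [p,r] + [p,q]. For instance
  ∂[0,2,7] = [2,7] − [0,7] + [0,2],
  ∂[3,7,9] = [7,9] − [3,9] + [3,7].
The resulting 18×12 matrix has rank 12, and its Smith normal form has invariant factors (1,1,1,1,1,1,1,1,1,1,1,2).

Reading off H_k = ker ∂_k / im ∂_{k+1}:

  H_0: rank C_0 − rank ∂_1 = 11 − 6 = 5, and the invariant factors of ∂_1 are all 1, so H_0 ≅ Z^5.
  H_1: rank ker ∂_1 − rank ∂_2 = (18 − 6) − 12 = 0, and ∂_2 has invariant factor 2 > 1, so H_1 ≅ Z/2.
  H_2: rank ker ∂_2 − rank ∂_3 = (12 − 12) − 0 = 0, and there is no ∂_3, so H_2 ≅ 0.

As a check, the Euler characteristic is 11 − 18 + 12 = 5, which agrees with 5 − 0 + 0 = 5.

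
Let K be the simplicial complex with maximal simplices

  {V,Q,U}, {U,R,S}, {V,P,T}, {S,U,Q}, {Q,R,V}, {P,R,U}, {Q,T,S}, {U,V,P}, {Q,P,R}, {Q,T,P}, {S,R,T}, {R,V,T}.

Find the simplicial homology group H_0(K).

H_0 ≅ Z.

Fix the vertex order P < Q < R < S < T < U < V and write every simplex with vertices in increasing order. Then dim K = 2 and the simplices of K are:

  0-simplices (7): P, Q, R, S, T, U, V
  1-simplices (18): PQ, PR, PT, PU, PV, QR, QS, QT, QU, QV, RS, RT, RU, RV, ST, SU, TV, UV
  2-simplices (12): PQR, PQT, PRU, PTV, PUV, QRV, QST, QSU, QUV, RST, RSU, RTV

Hence C_0 ≅ Z^7, C_1 ≅ Z^18, C_2 ≅ Z^12.

∂_1: C_1 → C_0 sends each edge [p,q] (with p < q) to q − p. For instance
  ∂RV = V − R.
This gives a 7×18 integer matrix of rank 6; reducing to Smith normal form yields diagonal entries (1,1,1,1,1,1).

The boundary map ∂_2: C_2 → C_1 acts by ∂[p,q,r] = [q,r] − [p,r] + [p,q]. For instance
  ∂QUV = UV − QV + QU,
  ∂PQT = QT − PT + PQ.
The resulting 18×12 matrix has rank 12, and its Smith normal form has invariant factors (1,1,1,1,1,1,1,1,1,1,1,2).

Computing H_k = (kernel of ∂_k) / (image of ∂_{k+1}):

  H_0: rank C_0 − rank ∂_1 = 7 − 6 = 1, and the invariant factors of ∂_1 are all 1, so H_0 = Z.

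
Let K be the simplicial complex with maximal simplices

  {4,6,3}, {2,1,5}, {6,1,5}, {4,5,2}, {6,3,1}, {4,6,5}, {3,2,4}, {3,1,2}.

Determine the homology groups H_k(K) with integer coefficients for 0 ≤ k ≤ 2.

H_0 ≅ Z,  H_1 = 0,  H_2 ≅ Z.

Fix the vertex order 1 < 2 < 3 < 4 < 5 < 6 and write every simplex with vertices in increasing order. Then dim K = 2 and the simplices of K are:

  0-simplices (6): [1], [2], [3], [4], [5], [6]
  1-simplices (12): [1,2], [1,3], [1,5], [1,6], [2,3], [2,4], [2,5], [3,4], [3,6], [4,5], [4,6], [5,6]
  2-simplices (8): [1,2,3], [1,2,5], [1,3,6], [1,5,6], [2,3,4], [2,4,5], [3,4,6], [4,5,6]

so the chain groups are C_0 ≅ Z^6, C_1 ≅ Z^12, C_2 ≅ Z^8.

Boundary ∂_1: C_1 → C_0 sends each edge [p,q] (with p < q) to q − p.
This gives a 6×12 integer matrix of rank 5; reducing to Smith normal form yields diagonal entries (1,1,1,1,1).

∂_2: C_2 → C_1 acts by ∂[p,q,r] = [q,r] − [p,r] + [p,q]. For instance
  ∂[1,2,5] = [2,5] − [1,5] + [1,2],
  ∂[4,5,6] = [5,6] − [4,6] + [4,5].
The resulting 12×8 matrix has rank 7, and its Smith normal form has invariant factors (1,1,1,1,1,1,1).

Computing H_k = (kernel of ∂_k) / (image of ∂_{k+1}):

  H_0: rank C_0 − rank ∂_1 = 6 − 5 = 1, and the invariant factors of ∂_1 are all 1, so H_0 = Z.
  H_1: rank ker ∂_1 − rank ∂_2 = (12 − 5) − 7 = 0, and the invariant factors of ∂_2 are all 1, so H_1 = 0.
  H_2: rank ker ∂_2 − rank ∂_3 = (8 − 7) − 0 = 1, and there is no ∂_3, so H_2 = Z.

As a check, the Euler characteristic is 6 − 12 + 8 = 2, which agrees with 1 − 0 + 1 = 2.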